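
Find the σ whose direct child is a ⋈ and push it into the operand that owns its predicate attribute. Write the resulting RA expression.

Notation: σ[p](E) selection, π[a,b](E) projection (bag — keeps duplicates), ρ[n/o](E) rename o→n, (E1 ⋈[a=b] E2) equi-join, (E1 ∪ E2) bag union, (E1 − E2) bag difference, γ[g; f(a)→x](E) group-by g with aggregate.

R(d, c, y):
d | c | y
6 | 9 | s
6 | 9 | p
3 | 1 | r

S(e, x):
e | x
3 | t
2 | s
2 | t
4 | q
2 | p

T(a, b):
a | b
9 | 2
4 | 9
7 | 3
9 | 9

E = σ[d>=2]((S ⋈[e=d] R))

σ filters on d, owned by the right side.
E' = (S ⋈[e=d] σ[d>=2](R))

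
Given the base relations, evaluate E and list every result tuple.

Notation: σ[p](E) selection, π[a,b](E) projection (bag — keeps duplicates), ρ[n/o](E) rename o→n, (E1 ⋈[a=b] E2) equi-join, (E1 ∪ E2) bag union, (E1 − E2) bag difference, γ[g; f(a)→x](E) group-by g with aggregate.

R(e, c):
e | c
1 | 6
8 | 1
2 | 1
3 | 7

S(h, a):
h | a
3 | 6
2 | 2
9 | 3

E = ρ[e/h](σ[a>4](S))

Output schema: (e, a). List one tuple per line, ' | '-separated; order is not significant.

Row counts bottom-up:
  S → 3
  σ[a>4](S) → 1
  ρ[e/h](σ[a>4](S)) → 1

== RESULT ==
e | a
3 | 6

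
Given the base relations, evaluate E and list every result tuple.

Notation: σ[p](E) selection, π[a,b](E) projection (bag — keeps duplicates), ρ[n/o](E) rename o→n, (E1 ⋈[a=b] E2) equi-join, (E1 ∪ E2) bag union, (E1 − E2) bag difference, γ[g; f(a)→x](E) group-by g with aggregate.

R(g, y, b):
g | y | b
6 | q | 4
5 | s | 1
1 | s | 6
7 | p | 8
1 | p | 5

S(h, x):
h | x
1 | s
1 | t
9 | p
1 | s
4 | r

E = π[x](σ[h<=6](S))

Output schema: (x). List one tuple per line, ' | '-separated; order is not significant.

Subexpression sizes:
  S → 5
  σ[h<=6](S) → 4
  π[x](σ[h<=6](S)) → 4

== RESULT ==
x
r
s
s
t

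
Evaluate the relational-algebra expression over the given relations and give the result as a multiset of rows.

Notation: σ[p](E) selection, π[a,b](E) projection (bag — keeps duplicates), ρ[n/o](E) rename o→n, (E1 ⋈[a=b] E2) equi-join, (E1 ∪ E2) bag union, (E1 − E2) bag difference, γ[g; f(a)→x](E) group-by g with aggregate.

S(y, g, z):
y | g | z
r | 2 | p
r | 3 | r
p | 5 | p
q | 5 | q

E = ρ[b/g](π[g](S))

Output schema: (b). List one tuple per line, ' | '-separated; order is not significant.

Subexpression sizes:
  S → 4
  π[g](S) → 4
  ρ[b/g](π[g](S)) → 4

== RESULT ==
b
2
3
5
5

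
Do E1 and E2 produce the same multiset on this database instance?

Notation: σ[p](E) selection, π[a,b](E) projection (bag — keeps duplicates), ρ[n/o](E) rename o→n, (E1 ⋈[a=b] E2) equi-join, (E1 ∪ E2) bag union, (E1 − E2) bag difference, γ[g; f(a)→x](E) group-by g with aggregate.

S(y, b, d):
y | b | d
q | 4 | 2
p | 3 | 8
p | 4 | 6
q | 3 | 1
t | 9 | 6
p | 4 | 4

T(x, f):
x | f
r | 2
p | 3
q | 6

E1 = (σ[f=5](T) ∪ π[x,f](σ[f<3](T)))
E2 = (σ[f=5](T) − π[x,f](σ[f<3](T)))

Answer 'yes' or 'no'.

E1 stepwise |·|:
  T → 3
  σ[f=5](T) → 0
  T → 3
  σ[f<3](T) → 1
  π[x,f](σ[f<3](T)) → 1
  (σ[f=5](T) ∪ π[x,f](σ[f<3](T))) → 1
E2 stepwise |·|:
  T → 3
  σ[f=5](T) → 0
  T → 3
  σ[f<3](T) → 1
  π[x,f](σ[f<3](T)) → 1
  (σ[f=5](T) − π[x,f](σ[f<3](T))) → 0

E1 result:
x | f
r | 2
E2 result:
x | f
(0 rows)
Witness: ('r', 2) appears 1× in E1 but 0× in E2.

no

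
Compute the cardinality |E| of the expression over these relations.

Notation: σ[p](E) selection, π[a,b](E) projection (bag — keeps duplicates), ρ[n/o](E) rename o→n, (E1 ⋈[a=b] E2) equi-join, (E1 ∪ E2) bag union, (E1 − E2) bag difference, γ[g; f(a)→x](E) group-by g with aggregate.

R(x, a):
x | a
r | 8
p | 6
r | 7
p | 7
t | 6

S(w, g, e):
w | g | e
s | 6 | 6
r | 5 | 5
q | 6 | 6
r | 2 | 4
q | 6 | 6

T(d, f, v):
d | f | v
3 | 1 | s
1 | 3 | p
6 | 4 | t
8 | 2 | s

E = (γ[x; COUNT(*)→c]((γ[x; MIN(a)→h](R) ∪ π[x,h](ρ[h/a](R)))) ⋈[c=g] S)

Per-node cardinality:
  R → 5
  γ[x; MIN(a)→h](R) → 3
  R → 5
  ρ[h/a](R) → 5
  π[x,h](ρ[h/a](R)) → 5
  (γ[x; MIN(a)→h](R) ∪ π[x,h](ρ[h/a](R))) → 8
  γ[x; COUNT(*)→c]((γ[x; MIN(a)→h](R) ∪ π[x,h](ρ[h/a](R)))) → 3
  S → 5
  (γ[x; COUNT(*)→c]((γ[x; MIN(a)→h](R) ∪ π[x,h](ρ[h/a](R)))) ⋈[c=g] S) → 1

|E| = 1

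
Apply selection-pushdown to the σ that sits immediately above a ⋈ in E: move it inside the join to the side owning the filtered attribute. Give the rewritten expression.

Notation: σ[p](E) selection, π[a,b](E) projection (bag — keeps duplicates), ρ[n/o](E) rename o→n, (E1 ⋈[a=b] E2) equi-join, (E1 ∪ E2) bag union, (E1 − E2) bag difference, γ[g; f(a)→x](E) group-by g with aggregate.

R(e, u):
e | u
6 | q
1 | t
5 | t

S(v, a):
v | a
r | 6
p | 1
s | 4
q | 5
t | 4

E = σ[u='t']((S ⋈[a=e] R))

σ filters on u, owned by the right side.
E' = (S ⋈[a=e] σ[u='t'](R))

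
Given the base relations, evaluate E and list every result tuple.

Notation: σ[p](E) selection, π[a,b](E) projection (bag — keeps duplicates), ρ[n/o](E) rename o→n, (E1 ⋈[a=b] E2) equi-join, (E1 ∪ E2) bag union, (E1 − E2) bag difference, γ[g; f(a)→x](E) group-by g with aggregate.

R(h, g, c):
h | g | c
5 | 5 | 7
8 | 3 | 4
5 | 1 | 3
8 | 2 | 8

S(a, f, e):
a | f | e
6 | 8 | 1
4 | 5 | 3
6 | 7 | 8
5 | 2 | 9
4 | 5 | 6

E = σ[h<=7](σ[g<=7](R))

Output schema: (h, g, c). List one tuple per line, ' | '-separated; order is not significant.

Subexpression sizes:
  R → 4
  σ[g<=7](R) → 4
  σ[h<=7](σ[g<=7](R)) → 2

== RESULT ==
h | g | c
5 | 1 | 3
5 | 5 | 7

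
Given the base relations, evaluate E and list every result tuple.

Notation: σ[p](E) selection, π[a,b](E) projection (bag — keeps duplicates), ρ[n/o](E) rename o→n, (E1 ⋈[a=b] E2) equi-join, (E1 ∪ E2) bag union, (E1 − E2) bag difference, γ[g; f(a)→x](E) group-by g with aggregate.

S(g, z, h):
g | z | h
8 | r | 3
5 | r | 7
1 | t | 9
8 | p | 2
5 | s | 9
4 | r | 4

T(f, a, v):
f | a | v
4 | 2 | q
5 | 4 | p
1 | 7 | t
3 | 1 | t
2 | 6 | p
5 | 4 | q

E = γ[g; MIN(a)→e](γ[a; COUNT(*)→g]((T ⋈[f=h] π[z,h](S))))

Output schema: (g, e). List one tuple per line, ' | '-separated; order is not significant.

Stepwise |·|:
  T → 6
  S → 6
  π[z,h](S) → 6
  (T ⋈[f=h] π[z,h](S)) → 3
  γ[a; COUNT(*)→g]((T ⋈[f=h] π[z,h](S))) → 3
  γ[g; MIN(a)→e](γ[a; COUNT(*)→g]((T ⋈[f=h] π[z,h](S)))) → 1

== RESULT ==
g | e
1 | 1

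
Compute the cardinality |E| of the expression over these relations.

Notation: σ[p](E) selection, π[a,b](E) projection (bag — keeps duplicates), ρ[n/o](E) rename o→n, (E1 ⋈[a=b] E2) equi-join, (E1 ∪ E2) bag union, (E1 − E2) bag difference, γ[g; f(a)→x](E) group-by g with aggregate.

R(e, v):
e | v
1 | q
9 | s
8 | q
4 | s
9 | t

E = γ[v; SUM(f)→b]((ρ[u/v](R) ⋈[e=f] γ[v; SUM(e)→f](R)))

Per-node cardinality:
  R → 5
  ρ[u/v](R) → 5
  R → 5
  γ[v; SUM(e)→f](R) → 3
  (ρ[u/v](R) ⋈[e=f] γ[v; SUM(e)→f](R)) → 4
  γ[v; SUM(f)→b]((ρ[u/v](R) ⋈[e=f] γ[v; SUM(e)→f](R))) → 2

|E| = 2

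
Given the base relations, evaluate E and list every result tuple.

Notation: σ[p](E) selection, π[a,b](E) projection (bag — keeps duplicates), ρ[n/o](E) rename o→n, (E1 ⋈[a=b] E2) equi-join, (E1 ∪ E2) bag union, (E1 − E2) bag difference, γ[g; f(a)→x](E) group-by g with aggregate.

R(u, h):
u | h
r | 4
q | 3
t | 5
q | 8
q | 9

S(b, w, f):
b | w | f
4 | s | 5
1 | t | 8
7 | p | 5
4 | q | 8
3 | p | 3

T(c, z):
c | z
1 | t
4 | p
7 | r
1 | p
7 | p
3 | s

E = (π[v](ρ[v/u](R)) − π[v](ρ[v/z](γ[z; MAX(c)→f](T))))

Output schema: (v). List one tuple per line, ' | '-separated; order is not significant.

Per-node cardinality:
  R → 5
  ρ[v/u](R) → 5
  π[v](ρ[v/u](R)) → 5
  T → 6
  γ[z; MAX(c)→f](T) → 4
  ρ[v/z](γ[z; MAX(c)→f](T)) → 4
  π[v](ρ[v/z](γ[z; MAX(c)→f](T))) → 4
  (π[v](ρ[v/u](R)) − π[v](ρ[v/z](γ[z; MAX(c)→f](T)))) → 3

== RESULT ==
v
q
q
q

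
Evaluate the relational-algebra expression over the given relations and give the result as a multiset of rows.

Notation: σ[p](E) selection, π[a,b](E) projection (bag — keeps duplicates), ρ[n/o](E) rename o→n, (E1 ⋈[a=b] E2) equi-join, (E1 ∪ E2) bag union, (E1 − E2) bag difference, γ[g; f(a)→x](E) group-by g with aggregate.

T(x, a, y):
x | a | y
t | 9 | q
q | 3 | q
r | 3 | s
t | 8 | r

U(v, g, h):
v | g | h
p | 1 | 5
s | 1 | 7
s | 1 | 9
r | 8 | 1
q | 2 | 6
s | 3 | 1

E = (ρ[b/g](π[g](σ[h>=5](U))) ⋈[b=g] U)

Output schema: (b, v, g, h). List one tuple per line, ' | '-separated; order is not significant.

Row counts bottom-up:
  U → 6
  σ[h>=5](U) → 4
  π[g](σ[h>=5](U)) → 4
  ρ[b/g](π[g](σ[h>=5](U))) → 4
  U → 6
  (ρ[b/g](π[g](σ[h>=5](U))) ⋈[b=g] U) → 10

== RESULT ==
b | v | g | h
1 | p | 1 | 5
1 | p | 1 | 5
1 | p | 1 | 5
1 | s | 1 | 7
1 | s | 1 | 7
1 | s | 1 | 7
1 | s | 1 | 9
1 | s | 1 | 9
1 | s | 1 | 9
2 | q | 2 | 6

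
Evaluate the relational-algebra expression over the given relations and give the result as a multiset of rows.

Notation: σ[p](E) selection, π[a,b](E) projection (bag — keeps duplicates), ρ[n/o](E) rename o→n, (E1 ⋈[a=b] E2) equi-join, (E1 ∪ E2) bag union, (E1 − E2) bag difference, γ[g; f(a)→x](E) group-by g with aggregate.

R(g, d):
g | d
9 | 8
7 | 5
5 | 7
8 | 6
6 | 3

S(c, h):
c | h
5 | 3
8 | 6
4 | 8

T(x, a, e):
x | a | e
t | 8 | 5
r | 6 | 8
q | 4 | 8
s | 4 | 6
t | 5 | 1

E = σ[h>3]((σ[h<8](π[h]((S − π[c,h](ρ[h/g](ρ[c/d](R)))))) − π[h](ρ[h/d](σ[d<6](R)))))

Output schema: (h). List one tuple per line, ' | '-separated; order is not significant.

Stepwise |·|:
  S → 3
  R → 5
  ρ[c/d](R) → 5
  ρ[h/g](ρ[c/d](R)) → 5
  π[c,h](ρ[h/g](ρ[c/d](R))) → 5
  (S − π[c,h](ρ[h/g](ρ[c/d](R)))) → 3
  π[h]((S − π[c,h](ρ[h/g](ρ[c/d](R))))) → 3
  σ[h<8](π[h]((S − π[c,h](ρ[h/g](ρ[c/d](R)))))) → 2
  R → 5
  σ[d<6](R) → 2
  ρ[h/d](σ[d<6](R)) → 2
  π[h](ρ[h/d](σ[d<6](R))) → 2
  (σ[h<8](π[h]((S − π[c,h](ρ[h/g](ρ[c/d](R)))))) − π[h](ρ[h/d](σ[d<6](R)))) → 1
  σ[h>3]((σ[h<8](π[h]((S − π[c,h](ρ[h/g](ρ[c/d](R)))))) − π[h](ρ[h/d](σ[d<6](R))))) → 1

== RESULT ==
h
6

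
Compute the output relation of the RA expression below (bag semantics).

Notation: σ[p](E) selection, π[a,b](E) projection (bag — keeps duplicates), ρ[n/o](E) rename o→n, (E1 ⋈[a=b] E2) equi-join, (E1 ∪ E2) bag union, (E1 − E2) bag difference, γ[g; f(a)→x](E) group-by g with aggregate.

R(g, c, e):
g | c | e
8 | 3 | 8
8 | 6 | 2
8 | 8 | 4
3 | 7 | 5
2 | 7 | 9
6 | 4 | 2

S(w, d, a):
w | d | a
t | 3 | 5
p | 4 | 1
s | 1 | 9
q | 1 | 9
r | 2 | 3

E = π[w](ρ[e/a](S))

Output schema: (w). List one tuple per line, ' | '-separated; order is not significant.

Subexpression sizes:
  S → 5
  ρ[e/a](S) → 5
  π[w](ρ[e/a](S)) → 5

== RESULT ==
w
p
q
r
s
t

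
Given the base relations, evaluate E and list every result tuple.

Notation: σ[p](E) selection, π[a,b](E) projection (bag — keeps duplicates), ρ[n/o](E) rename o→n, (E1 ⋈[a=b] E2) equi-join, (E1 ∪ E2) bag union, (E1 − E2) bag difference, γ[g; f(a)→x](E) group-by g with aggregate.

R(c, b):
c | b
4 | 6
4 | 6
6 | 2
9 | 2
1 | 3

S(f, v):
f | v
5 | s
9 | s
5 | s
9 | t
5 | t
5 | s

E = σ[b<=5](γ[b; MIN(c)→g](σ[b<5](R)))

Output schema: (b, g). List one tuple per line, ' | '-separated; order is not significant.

Subexpression sizes:
  R → 5
  σ[b<5](R) → 3
  γ[b; MIN(c)→g](σ[b<5](R)) → 2
  σ[b<=5](γ[b; MIN(c)→g](σ[b<5](R))) → 2

== RESULT ==
b | g
2 | 6
3 | 1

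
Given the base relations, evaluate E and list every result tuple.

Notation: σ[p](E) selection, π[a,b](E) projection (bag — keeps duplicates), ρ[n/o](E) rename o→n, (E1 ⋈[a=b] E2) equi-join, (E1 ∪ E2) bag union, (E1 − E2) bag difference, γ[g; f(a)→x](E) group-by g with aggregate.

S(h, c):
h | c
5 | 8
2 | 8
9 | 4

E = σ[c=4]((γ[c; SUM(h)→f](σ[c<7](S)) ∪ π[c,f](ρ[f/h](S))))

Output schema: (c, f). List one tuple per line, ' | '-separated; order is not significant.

Subexpression sizes:
  S → 3
  σ[c<7](S) → 1
  γ[c; SUM(h)→f](σ[c<7](S)) → 1
  S → 3
  ρ[f/h](S) → 3
  π[c,f](ρ[f/h](S)) → 3
  (γ[c; SUM(h)→f](σ[c<7](S)) ∪ π[c,f](ρ[f/h](S))) → 4
  σ[c=4]((γ[c; SUM(h)→f](σ[c<7](S)) ∪ π[c,f](ρ[f/h](S)))) → 2

== RESULT ==
c | f
4 | 9
4 | 9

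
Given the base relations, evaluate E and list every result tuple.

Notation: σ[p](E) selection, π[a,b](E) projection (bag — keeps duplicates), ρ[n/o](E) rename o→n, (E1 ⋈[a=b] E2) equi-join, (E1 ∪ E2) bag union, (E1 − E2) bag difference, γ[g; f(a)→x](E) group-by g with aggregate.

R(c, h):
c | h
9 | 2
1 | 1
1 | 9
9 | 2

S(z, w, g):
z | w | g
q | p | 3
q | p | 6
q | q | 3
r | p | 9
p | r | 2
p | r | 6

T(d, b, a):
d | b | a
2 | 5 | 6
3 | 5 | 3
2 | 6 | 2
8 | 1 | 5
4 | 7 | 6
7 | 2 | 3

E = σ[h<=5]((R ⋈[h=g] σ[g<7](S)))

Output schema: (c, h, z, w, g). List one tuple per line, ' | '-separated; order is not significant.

Per-node cardinality:
  R → 4
  S → 6
  σ[g<7](S) → 5
  (R ⋈[h=g] σ[g<7](S)) → 2
  σ[h<=5]((R ⋈[h=g] σ[g<7](S))) → 2

== RESULT ==
c | h | z | w | g
9 | 2 | p | r | 2
9 | 2 | p | r | 2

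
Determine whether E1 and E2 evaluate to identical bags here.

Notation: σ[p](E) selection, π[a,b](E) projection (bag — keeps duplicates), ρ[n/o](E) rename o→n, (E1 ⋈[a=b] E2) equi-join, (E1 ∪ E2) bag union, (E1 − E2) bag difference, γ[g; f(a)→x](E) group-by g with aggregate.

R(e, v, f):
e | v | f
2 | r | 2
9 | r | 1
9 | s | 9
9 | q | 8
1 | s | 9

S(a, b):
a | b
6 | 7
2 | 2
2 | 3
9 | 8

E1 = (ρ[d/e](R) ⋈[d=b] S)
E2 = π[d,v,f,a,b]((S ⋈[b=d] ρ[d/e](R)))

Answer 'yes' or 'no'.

E1 stepwise |·|:
  R → 5
  ρ[d/e](R) → 5
  S → 4
  (ρ[d/e](R) ⋈[d=b] S) → 1
E2 stepwise |·|:
  S → 4
  R → 5
  ρ[d/e](R) → 5
  (S ⋈[b=d] ρ[d/e](R)) → 1
  π[d,v,f,a,b]((S ⋈[b=d] ρ[d/e](R))) → 1

E1 and E2 produce the same multiset:
d | v | f | a | b
2 | r | 2 | 2 | 2

yes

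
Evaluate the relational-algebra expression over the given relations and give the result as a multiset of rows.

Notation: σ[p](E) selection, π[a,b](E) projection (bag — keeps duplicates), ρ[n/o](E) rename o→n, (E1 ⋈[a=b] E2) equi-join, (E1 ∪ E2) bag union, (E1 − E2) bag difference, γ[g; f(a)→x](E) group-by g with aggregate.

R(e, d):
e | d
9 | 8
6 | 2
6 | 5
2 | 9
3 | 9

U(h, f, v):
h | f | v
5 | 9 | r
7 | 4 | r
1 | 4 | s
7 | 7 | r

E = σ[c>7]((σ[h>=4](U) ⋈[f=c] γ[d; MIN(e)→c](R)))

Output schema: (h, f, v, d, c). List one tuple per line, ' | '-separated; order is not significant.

Subexpression sizes:
  U → 4
  σ[h>=4](U) → 3
  R → 5
  γ[d; MIN(e)→c](R) → 4
  (σ[h>=4](U) ⋈[f=c] γ[d; MIN(e)→c](R)) → 1
  σ[c>7]((σ[h>=4](U) ⋈[f=c] γ[d; MIN(e)→c](R))) → 1

== RESULT ==
h | f | v | d | c
5 | 9 | r | 8 | 9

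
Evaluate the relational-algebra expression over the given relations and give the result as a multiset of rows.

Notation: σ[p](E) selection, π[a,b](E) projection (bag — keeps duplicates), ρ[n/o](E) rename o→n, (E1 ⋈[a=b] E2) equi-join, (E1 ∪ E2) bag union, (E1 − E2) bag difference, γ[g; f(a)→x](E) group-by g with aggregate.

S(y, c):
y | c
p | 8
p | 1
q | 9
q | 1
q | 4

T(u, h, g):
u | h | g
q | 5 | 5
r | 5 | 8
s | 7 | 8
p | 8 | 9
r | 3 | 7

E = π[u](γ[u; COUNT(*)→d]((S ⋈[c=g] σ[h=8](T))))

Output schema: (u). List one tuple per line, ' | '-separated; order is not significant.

Stepwise |·|:
  S → 5
  T → 5
  σ[h=8](T) → 1
  (S ⋈[c=g] σ[h=8](T)) → 1
  γ[u; COUNT(*)→d]((S ⋈[c=g] σ[h=8](T))) → 1
  π[u](γ[u; COUNT(*)→d]((S ⋈[c=g] σ[h=8](T)))) → 1

== RESULT ==
u
p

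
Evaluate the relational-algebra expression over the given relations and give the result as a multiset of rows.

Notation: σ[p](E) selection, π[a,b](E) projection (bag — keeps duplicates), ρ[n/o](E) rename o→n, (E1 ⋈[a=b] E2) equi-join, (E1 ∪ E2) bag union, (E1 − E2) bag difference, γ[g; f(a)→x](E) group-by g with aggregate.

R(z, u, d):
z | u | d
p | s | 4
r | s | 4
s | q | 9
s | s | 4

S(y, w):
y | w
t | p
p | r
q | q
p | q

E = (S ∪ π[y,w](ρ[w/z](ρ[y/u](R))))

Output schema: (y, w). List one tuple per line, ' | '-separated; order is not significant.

Subexpression sizes:
  S → 4
  R → 4
  ρ[y/u](R) → 4
  ρ[w/z](ρ[y/u](R)) → 4
  π[y,w](ρ[w/z](ρ[y/u](R))) → 4
  (S ∪ π[y,w](ρ[w/z](ρ[y/u](R)))) → 8

== RESULT ==
y | w
p | q
p | r
q | q
q | s
s | p
s | r
s | s
t | p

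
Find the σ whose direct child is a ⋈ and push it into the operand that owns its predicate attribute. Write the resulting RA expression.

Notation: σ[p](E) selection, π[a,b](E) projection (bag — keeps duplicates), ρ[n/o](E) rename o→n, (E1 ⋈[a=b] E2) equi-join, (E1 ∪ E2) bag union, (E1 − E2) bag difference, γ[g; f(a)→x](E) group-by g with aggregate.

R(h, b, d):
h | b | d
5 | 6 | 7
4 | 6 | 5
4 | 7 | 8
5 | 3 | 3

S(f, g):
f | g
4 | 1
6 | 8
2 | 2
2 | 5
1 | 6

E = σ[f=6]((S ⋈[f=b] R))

σ filters on f, owned by the left side.
E' = (σ[f=6](S) ⋈[f=b] R)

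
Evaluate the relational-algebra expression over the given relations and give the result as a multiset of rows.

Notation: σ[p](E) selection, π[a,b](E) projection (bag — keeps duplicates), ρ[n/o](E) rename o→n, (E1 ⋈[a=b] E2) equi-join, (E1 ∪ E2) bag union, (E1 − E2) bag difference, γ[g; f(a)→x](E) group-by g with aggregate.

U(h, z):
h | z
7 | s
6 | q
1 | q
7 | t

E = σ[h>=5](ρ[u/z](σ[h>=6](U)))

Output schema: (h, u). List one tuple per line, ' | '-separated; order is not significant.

Subexpression sizes:
  U → 4
  σ[h>=6](U) → 3
  ρ[u/z](σ[h>=6](U)) → 3
  σ[h>=5](ρ[u/z](σ[h>=6](U))) → 3

== RESULT ==
h | u
6 | q
7 | s
7 | t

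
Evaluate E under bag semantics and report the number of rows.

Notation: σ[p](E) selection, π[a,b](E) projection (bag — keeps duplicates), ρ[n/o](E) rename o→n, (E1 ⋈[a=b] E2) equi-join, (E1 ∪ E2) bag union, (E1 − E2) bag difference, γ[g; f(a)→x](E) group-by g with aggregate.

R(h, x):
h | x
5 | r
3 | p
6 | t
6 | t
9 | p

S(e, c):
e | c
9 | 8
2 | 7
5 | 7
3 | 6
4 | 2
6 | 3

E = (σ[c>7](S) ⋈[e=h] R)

Subexpression sizes:
  S → 6
  σ[c>7](S) → 1
  R → 5
  (σ[c>7](S) ⋈[e=h] R) → 1

|E| = 1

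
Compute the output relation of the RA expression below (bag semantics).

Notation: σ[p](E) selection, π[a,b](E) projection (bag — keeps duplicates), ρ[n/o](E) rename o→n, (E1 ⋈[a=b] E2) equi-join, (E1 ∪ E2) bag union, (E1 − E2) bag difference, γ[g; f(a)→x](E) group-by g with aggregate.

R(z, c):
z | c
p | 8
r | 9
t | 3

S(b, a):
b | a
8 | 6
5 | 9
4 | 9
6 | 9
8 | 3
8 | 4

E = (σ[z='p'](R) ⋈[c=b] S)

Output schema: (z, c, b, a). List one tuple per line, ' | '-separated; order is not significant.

Stepwise |·|:
  R → 3
  σ[z='p'](R) → 1
  S → 6
  (σ[z='p'](R) ⋈[c=b] S) → 3

== RESULT ==
z | c | b | a
p | 8 | 8 | 3
p | 8 | 8 | 4
p | 8 | 8 | 6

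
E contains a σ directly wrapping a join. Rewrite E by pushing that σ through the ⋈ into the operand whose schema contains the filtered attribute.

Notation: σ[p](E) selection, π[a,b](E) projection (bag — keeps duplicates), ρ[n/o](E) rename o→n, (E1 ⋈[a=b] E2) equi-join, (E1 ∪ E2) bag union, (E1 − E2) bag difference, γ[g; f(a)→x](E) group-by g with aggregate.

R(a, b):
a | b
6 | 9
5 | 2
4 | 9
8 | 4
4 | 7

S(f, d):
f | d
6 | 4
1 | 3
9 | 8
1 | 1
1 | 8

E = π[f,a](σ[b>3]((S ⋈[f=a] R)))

σ filters on b, owned by the right side.
E' = π[f,a]((S ⋈[f=a] σ[b>3](R)))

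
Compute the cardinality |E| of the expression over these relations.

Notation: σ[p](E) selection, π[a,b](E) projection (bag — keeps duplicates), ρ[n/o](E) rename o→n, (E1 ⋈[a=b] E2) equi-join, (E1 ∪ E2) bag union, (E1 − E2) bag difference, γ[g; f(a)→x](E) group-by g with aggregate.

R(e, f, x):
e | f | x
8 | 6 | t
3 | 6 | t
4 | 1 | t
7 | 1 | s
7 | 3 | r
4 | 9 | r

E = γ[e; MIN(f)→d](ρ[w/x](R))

Stepwise |·|:
  R → 6
  ρ[w/x](R) → 6
  γ[e; MIN(f)→d](ρ[w/x](R)) → 4

|E| = 4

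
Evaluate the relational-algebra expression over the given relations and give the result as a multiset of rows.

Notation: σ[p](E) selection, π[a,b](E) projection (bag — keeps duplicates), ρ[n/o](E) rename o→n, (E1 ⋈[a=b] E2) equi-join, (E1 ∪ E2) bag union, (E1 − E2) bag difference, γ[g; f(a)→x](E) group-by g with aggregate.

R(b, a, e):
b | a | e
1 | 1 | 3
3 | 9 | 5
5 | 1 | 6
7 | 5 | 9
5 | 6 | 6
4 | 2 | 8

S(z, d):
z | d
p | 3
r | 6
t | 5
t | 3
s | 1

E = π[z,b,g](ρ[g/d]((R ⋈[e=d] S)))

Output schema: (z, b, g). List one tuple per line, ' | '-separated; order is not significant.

Row counts bottom-up:
  R → 6
  S → 5
  (R ⋈[e=d] S) → 5
  ρ[g/d]((R ⋈[e=d] S)) → 5
  π[z,b,g](ρ[g/d]((R ⋈[e=d] S))) → 5

== RESULT ==
z | b | g
p | 1 | 3
r | 5 | 6
r | 5 | 6
t | 1 | 3
t | 3 | 5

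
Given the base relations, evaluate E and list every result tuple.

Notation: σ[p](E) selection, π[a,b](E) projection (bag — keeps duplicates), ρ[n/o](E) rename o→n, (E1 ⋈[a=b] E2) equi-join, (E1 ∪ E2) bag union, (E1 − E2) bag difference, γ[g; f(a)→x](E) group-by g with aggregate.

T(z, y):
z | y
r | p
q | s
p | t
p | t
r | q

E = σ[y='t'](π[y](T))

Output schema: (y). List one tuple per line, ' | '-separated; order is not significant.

Stepwise |·|:
  T → 5
  π[y](T) → 5
  σ[y='t'](π[y](T)) → 2

== RESULT ==
y
t
t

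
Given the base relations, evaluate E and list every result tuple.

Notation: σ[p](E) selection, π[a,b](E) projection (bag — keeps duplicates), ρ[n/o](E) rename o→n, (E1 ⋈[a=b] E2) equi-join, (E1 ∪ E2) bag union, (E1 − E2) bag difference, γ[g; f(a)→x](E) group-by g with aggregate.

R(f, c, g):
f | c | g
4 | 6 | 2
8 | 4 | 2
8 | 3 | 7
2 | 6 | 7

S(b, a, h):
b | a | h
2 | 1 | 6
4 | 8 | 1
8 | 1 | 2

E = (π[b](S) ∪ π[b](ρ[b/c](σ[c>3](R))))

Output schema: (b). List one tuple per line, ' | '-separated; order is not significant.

Per-node cardinality:
  S → 3
  π[b](S) → 3
  R → 4
  σ[c>3](R) → 3
  ρ[b/c](σ[c>3](R)) → 3
  π[b](ρ[b/c](σ[c>3](R))) → 3
  (π[b](S) ∪ π[b](ρ[b/c](σ[c>3](R)))) → 6

== RESULT ==
b
2
4
4
6
6
8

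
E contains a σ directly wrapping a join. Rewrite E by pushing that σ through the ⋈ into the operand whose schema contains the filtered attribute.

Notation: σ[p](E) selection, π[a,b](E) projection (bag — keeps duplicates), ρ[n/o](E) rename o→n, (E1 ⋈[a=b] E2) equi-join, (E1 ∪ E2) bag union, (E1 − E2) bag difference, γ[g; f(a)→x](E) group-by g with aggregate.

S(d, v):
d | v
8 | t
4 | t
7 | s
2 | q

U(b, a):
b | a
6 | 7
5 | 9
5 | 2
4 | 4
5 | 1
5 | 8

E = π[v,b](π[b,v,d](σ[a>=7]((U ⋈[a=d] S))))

σ filters on a, owned by the left side.
E' = π[v,b](π[b,v,d]((σ[a>=7](U) ⋈[a=d] S)))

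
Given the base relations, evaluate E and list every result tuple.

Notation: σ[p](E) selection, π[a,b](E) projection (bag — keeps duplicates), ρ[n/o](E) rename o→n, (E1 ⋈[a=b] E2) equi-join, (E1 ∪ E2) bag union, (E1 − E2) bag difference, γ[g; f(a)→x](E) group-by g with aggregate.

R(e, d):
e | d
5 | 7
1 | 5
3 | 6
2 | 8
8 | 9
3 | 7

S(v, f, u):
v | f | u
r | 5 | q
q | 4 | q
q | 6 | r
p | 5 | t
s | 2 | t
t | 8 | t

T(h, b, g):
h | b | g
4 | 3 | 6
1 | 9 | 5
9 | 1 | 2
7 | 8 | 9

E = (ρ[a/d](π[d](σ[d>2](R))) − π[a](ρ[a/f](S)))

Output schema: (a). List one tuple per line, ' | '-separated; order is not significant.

Stepwise |·|:
  R → 6
  σ[d>2](R) → 6
  π[d](σ[d>2](R)) → 6
  ρ[a/d](π[d](σ[d>2](R))) → 6
  S → 6
  ρ[a/f](S) → 6
  π[a](ρ[a/f](S)) → 6
  (ρ[a/d](π[d](σ[d>2](R))) − π[a](ρ[a/f](S))) → 3

== RESULT ==
a
7
7
9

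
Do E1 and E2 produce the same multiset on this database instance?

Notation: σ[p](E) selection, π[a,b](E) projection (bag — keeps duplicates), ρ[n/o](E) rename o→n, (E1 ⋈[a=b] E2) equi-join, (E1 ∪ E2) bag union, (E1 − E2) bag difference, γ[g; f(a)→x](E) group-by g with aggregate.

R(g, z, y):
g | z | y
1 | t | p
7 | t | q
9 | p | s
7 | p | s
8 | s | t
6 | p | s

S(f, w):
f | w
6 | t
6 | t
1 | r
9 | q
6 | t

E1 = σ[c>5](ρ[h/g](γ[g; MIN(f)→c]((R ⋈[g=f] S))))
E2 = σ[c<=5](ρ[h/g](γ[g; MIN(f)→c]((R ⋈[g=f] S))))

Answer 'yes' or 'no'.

E1 per-node cardinality:
  R → 6
  S → 5
  (R ⋈[g=f] S) → 5
  γ[g; MIN(f)→c]((R ⋈[g=f] S)) → 3
  ρ[h/g](γ[g; MIN(f)→c]((R ⋈[g=f] S))) → 3
  σ[c>5](ρ[h/g](γ[g; MIN(f)→c]((R ⋈[g=f] S)))) → 2
E2 per-node cardinality:
  R → 6
  S → 5
  (R ⋈[g=f] S) → 5
  γ[g; MIN(f)→c]((R ⋈[g=f] S)) → 3
  ρ[h/g](γ[g; MIN(f)→c]((R ⋈[g=f] S))) → 3
  σ[c<=5](ρ[h/g](γ[g; MIN(f)→c]((R ⋈[g=f] S)))) → 1

E1 result:
h | c
6 | 6
9 | 9
E2 result:
h | c
1 | 1
Witness: (6, 6) appears 1× in E1 but 0× in E2.

no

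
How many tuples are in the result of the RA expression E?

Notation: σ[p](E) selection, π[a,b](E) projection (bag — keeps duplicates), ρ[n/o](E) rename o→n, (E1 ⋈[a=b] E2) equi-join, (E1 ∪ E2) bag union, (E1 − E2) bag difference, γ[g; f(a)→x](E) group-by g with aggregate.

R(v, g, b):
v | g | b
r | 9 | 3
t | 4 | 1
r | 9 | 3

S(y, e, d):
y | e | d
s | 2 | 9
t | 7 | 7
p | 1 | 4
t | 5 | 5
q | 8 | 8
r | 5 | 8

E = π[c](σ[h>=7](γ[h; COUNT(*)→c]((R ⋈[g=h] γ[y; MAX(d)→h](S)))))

Row counts bottom-up:
  R → 3
  S → 6
  γ[y; MAX(d)→h](S) → 5
  (R ⋈[g=h] γ[y; MAX(d)→h](S)) → 3
  γ[h; COUNT(*)→c]((R ⋈[g=h] γ[y; MAX(d)→h](S))) → 2
  σ[h>=7](γ[h; COUNT(*)→c]((R ⋈[g=h] γ[y; MAX(d)→h](S)))) → 1
  π[c](σ[h>=7](γ[h; COUNT(*)→c]((R ⋈[g=h] γ[y; MAX(d)→h](S))))) → 1

|E| = 1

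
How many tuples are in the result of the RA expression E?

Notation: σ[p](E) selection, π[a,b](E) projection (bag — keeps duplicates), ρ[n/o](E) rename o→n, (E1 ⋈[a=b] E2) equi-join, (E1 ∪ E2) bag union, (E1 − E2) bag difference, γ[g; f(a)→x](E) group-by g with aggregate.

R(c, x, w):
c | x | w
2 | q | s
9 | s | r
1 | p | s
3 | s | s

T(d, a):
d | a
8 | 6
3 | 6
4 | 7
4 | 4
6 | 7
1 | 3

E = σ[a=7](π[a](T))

Per-node cardinality:
  T → 6
  π[a](T) → 6
  σ[a=7](π[a](T)) → 2

|E| = 2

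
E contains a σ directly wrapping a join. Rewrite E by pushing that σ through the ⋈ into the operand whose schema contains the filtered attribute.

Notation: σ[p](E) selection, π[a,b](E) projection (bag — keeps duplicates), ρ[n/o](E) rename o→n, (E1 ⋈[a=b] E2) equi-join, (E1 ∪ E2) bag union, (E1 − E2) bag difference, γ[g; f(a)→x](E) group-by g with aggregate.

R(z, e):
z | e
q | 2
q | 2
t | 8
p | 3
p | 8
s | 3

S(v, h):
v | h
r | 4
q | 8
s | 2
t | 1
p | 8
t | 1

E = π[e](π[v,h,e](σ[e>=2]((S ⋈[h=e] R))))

σ filters on e, owned by the right side.
E' = π[e](π[v,h,e]((S ⋈[h=e] σ[e>=2](R))))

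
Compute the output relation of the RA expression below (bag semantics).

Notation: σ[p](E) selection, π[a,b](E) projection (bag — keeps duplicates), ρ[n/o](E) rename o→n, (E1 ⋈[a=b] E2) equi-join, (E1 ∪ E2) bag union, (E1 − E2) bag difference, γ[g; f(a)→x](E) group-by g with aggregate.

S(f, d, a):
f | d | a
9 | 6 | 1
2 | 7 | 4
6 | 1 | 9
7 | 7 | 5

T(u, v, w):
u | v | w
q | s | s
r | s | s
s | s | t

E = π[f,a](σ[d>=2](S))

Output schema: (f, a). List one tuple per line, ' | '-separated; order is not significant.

Per-node cardinality:
  S → 4
  σ[d>=2](S) → 3
  π[f,a](σ[d>=2](S)) → 3

== RESULT ==
f | a
2 | 4
7 | 5
9 | 1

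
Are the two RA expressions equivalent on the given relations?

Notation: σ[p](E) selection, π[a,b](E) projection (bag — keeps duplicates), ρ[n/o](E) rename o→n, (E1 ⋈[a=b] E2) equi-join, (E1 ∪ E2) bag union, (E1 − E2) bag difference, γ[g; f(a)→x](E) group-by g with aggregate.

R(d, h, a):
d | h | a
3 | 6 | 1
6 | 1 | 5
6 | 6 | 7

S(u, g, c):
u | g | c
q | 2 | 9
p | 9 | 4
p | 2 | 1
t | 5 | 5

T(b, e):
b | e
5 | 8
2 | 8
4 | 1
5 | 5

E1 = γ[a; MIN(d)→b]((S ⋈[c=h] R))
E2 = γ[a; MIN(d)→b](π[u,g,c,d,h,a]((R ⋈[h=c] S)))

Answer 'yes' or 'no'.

E1 row counts bottom-up:
  S → 4
  R → 3
  (S ⋈[c=h] R) → 1
  γ[a; MIN(d)→b]((S ⋈[c=h] R)) → 1
E2 row counts bottom-up:
  R → 3
  S → 4
  (R ⋈[h=c] S) → 1
  π[u,g,c,d,h,a]((R ⋈[h=c] S)) → 1
  γ[a; MIN(d)→b](π[u,g,c,d,h,a]((R ⋈[h=c] S))) → 1

E1 and E2 produce the same multiset:
a | b
5 | 6

yes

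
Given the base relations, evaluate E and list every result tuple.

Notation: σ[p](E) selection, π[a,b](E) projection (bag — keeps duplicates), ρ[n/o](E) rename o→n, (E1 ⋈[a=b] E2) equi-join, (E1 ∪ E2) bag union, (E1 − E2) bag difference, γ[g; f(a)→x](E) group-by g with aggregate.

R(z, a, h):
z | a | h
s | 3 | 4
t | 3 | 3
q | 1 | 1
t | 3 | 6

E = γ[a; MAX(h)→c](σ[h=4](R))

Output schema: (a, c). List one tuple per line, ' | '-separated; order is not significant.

Subexpression sizes:
  R → 4
  σ[h=4](R) → 1
  γ[a; MAX(h)→c](σ[h=4](R)) → 1

== RESULT ==
a | c
3 | 4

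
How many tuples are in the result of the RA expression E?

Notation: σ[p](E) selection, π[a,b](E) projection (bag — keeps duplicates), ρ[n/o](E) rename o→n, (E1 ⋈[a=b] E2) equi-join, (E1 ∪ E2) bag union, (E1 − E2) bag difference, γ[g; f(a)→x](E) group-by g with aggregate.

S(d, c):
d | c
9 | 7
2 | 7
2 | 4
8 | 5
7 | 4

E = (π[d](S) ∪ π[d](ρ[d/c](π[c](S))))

Stepwise |·|:
  S → 5
  π[d](S) → 5
  S → 5
  π[c](S) → 5
  ρ[d/c](π[c](S)) → 5
  π[d](ρ[d/c](π[c](S))) → 5
  (π[d](S) ∪ π[d](ρ[d/c](π[c](S)))) → 10

|E| = 10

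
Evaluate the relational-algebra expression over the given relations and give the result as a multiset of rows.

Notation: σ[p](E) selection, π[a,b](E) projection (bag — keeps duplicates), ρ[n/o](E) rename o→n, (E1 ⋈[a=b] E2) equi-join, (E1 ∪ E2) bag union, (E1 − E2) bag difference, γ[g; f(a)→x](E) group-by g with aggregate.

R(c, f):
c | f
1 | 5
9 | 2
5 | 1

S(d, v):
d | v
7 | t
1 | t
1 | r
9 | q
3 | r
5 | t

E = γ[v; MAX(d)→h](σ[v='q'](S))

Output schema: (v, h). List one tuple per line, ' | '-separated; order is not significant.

Row counts bottom-up:
  S → 6
  σ[v='q'](S) → 1
  γ[v; MAX(d)→h](σ[v='q'](S)) → 1

== RESULT ==
v | h
q | 9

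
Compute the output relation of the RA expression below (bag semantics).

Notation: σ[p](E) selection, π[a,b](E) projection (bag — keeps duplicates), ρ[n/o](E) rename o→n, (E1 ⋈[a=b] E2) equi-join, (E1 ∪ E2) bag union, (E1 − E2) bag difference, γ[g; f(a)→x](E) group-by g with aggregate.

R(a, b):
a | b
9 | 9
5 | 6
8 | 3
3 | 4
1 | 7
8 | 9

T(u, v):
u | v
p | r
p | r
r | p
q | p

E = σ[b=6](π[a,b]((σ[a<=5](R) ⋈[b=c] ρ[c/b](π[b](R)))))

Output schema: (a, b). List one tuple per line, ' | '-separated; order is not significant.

Row counts bottom-up:
  R → 6
  σ[a<=5](R) → 3
  R → 6
  π[b](R) → 6
  ρ[c/b](π[b](R)) → 6
  (σ[a<=5](R) ⋈[b=c] ρ[c/b](π[b](R))) → 3
  π[a,b]((σ[a<=5](R) ⋈[b=c] ρ[c/b](π[b](R)))) → 3
  σ[b=6](π[a,b]((σ[a<=5](R) ⋈[b=c] ρ[c/b](π[b](R))))) → 1

== RESULT ==
a | b
5 | 6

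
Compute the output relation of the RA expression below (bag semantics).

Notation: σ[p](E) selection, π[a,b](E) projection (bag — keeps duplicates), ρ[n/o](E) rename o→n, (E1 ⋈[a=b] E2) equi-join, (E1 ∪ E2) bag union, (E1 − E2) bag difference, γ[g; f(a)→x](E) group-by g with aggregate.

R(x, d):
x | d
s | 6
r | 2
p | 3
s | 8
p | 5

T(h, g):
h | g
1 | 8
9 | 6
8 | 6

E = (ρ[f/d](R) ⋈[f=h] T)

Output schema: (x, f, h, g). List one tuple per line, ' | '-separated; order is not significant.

Subexpression sizes:
  R → 5
  ρ[f/d](R) → 5
  T → 3
  (ρ[f/d](R) ⋈[f=h] T) → 1

== RESULT ==
x | f | h | g
s | 8 | 8 | 6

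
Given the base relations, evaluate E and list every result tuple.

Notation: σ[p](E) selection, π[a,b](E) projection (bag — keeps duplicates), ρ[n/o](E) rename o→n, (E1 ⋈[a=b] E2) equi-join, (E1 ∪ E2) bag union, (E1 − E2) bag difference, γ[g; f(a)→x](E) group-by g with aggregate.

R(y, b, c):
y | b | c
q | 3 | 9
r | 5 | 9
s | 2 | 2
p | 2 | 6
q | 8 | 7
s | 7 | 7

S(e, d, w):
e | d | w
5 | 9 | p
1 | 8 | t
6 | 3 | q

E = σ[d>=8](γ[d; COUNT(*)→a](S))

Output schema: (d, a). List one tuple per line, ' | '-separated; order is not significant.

Row counts bottom-up:
  S → 3
  γ[d; COUNT(*)→a](S) → 3
  σ[d>=8](γ[d; COUNT(*)→a](S)) → 2

== RESULT ==
d | a
8 | 1
9 | 1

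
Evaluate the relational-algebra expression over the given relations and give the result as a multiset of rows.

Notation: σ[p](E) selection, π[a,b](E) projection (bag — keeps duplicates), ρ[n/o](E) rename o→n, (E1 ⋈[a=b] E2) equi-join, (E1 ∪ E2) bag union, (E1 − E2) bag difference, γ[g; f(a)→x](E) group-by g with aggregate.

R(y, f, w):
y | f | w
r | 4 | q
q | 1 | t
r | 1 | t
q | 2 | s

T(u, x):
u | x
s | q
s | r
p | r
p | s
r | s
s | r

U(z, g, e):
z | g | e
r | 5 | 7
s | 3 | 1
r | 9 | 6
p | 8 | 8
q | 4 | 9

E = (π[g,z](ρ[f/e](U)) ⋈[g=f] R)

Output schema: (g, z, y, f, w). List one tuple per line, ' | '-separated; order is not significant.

Subexpression sizes:
  U → 5
  ρ[f/e](U) → 5
  π[g,z](ρ[f/e](U)) → 5
  R → 4
  (π[g,z](ρ[f/e](U)) ⋈[g=f] R) → 1

== RESULT ==
g | z | y | f | w
4 | q | r | 4 | q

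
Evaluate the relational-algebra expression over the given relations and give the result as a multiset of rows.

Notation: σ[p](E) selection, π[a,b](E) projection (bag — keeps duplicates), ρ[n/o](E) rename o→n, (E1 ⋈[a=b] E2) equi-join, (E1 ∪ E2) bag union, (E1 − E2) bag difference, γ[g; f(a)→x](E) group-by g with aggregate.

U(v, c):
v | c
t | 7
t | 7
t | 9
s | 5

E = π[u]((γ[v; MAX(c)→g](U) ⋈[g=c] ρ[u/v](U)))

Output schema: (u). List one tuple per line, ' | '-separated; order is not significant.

Per-node cardinality:
  U → 4
  γ[v; MAX(c)→g](U) → 2
  U → 4
  ρ[u/v](U) → 4
  (γ[v; MAX(c)→g](U) ⋈[g=c] ρ[u/v](U)) → 2
  π[u]((γ[v; MAX(c)→g](U) ⋈[g=c] ρ[u/v](U))) → 2

== RESULT ==
u
s
t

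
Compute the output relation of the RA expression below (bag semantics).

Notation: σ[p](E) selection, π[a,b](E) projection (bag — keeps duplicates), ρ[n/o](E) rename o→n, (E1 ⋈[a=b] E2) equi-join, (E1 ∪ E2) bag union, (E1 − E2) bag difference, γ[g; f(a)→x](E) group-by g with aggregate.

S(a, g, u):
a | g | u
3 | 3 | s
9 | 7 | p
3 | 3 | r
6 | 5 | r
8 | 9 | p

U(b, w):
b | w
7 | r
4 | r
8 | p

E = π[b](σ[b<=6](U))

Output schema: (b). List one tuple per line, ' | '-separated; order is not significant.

Subexpression sizes:
  U → 3
  σ[b<=6](U) → 1
  π[b](σ[b<=6](U)) → 1

== RESULT ==
b
4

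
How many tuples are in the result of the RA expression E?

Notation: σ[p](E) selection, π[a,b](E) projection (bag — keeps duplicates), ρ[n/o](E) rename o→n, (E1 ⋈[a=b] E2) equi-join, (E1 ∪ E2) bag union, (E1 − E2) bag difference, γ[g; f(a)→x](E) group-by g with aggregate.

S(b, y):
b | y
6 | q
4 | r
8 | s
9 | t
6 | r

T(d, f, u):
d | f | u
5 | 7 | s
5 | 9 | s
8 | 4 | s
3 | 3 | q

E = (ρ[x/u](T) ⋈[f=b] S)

Stepwise |·|:
  T → 4
  ρ[x/u](T) → 4
  S → 5
  (ρ[x/u](T) ⋈[f=b] S) → 2

|E| = 2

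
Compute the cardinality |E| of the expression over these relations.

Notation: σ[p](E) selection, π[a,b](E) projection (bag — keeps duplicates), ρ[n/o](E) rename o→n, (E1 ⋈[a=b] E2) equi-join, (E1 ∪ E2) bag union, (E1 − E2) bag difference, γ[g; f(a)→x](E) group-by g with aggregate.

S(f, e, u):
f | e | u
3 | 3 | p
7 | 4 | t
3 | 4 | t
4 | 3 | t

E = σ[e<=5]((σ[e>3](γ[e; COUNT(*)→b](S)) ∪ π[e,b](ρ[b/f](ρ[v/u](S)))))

Row counts bottom-up:
  S → 4
  γ[e; COUNT(*)→b](S) → 2
  σ[e>3](γ[e; COUNT(*)→b](S)) → 1
  S → 4
  ρ[v/u](S) → 4
  ρ[b/f](ρ[v/u](S)) → 4
  π[e,b](ρ[b/f](ρ[v/u](S))) → 4
  (σ[e>3](γ[e; COUNT(*)→b](S)) ∪ π[e,b](ρ[b/f](ρ[v/u](S)))) → 5
  σ[e<=5]((σ[e>3](γ[e; COUNT(*)→b](S)) ∪ π[e,b](ρ[b/f](ρ[v/u](S))))) → 5

|E| = 5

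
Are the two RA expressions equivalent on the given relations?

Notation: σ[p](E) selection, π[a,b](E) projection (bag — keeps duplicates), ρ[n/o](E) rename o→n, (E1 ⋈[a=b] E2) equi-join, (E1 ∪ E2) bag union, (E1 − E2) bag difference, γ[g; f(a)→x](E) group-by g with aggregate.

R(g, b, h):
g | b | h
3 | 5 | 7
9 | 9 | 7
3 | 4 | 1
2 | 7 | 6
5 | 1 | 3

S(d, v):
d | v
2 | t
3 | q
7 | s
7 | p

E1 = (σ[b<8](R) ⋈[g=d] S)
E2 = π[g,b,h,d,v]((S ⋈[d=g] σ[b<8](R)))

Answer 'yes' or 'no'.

E1 stepwise |·|:
  R → 5
  σ[b<8](R) → 4
  S → 4
  (σ[b<8](R) ⋈[g=d] S) → 3
E2 stepwise |·|:
  S → 4
  R → 5
  σ[b<8](R) → 4
  (S ⋈[d=g] σ[b<8](R)) → 3
  π[g,b,h,d,v]((S ⋈[d=g] σ[b<8](R))) → 3

E1 and E2 produce the same multiset:
g | b | h | d | v
2 | 7 | 6 | 2 | t
3 | 4 | 1 | 3 | q
3 | 5 | 7 | 3 | q

yes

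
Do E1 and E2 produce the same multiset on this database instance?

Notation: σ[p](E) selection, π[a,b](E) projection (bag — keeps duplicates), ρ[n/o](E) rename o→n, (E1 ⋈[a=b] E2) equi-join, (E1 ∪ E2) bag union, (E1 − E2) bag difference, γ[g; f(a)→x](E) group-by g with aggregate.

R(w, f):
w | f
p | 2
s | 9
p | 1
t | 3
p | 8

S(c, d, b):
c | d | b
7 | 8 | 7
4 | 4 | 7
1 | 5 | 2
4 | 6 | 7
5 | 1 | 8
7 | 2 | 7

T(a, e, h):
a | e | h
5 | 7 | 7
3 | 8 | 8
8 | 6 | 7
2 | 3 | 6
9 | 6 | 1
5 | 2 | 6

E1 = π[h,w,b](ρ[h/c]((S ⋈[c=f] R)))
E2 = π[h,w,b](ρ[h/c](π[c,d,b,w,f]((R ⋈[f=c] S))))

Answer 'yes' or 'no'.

E1 row counts bottom-up:
  S → 6
  R → 5
  (S ⋈[c=f] R) → 1
  ρ[h/c]((S ⋈[c=f] R)) → 1
  π[h,w,b](ρ[h/c]((S ⋈[c=f] R))) → 1
E2 row counts bottom-up:
  R → 5
  S → 6
  (R ⋈[f=c] S) → 1
  π[c,d,b,w,f]((R ⋈[f=c] S)) → 1
  ρ[h/c](π[c,d,b,w,f]((R ⋈[f=c] S))) → 1
  π[h,w,b](ρ[h/c](π[c,d,b,w,f]((R ⋈[f=c] S)))) → 1

E1 and E2 produce the same multiset:
h | w | b
1 | p | 2

yes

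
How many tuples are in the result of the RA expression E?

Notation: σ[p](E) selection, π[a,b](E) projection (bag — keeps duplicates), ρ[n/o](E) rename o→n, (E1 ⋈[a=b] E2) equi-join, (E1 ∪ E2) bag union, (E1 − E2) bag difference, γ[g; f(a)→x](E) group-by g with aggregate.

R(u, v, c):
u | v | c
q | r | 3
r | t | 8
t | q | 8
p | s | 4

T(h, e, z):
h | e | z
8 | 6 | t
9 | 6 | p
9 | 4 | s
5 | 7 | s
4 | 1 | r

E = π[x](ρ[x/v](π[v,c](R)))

Stepwise |·|:
  R → 4
  π[v,c](R) → 4
  ρ[x/v](π[v,c](R)) → 4
  π[x](ρ[x/v](π[v,c](R))) → 4

|E| = 4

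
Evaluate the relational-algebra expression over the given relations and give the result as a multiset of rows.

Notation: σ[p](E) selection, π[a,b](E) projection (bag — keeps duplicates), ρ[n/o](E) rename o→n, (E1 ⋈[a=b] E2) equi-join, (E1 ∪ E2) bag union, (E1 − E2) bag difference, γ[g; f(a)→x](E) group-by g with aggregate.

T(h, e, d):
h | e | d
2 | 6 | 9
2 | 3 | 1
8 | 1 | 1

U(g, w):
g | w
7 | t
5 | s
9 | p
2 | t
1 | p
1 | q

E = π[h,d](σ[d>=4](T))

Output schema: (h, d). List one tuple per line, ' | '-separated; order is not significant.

Stepwise |·|:
  T → 3
  σ[d>=4](T) → 1
  π[h,d](σ[d>=4](T)) → 1

== RESULT ==
h | d
2 | 9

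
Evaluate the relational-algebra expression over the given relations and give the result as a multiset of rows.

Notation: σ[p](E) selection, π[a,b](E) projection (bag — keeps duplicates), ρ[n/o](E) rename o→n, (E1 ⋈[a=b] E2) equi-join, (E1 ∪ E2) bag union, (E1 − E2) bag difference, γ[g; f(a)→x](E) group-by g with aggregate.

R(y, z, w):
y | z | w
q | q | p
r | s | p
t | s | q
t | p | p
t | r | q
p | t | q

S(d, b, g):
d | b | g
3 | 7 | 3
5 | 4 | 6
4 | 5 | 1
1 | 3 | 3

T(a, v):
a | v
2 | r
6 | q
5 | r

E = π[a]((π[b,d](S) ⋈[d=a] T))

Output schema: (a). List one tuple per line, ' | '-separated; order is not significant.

Subexpression sizes:
  S → 4
  π[b,d](S) → 4
  T → 3
  (π[b,d](S) ⋈[d=a] T) → 1
  π[a]((π[b,d](S) ⋈[d=a] T)) → 1

== RESULT ==
a
5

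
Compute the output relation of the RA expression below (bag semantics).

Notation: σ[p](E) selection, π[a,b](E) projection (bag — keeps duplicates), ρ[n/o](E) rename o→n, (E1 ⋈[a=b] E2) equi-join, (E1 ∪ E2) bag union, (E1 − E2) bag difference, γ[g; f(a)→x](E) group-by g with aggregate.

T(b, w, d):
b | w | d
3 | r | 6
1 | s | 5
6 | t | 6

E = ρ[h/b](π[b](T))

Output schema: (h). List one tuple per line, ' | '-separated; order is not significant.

Subexpression sizes:
  T → 3
  π[b](T) → 3
  ρ[h/b](π[b](T)) → 3

== RESULT ==
h
1
3
6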